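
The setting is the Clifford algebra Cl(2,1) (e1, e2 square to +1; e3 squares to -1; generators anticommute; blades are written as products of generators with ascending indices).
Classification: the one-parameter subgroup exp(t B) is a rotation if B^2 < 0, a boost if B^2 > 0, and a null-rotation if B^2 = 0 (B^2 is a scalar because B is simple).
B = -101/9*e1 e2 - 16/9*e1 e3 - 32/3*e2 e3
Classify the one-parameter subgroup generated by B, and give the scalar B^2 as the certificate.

B^2 term by term: the squares give (-101/9)^2*(e1 e2)^2 + (-16/9)^2*(e1 e3)^2 + (-32/3)^2*(e2 e3)^2 = 10201/81*(-1) + 256/81*(+1) + 1024/9*(+1) = -9 (each basis 2-blade squares to minus the product of its generators' squares); cross terms between blades sharing an index anticommute and cancel. So B^2 = -9.
Answer: rotation, certificate B^2 = -9. Key observation: B^2 = -9 is a conjugation invariant, so its sign decides the class regardless of the surface form of B.


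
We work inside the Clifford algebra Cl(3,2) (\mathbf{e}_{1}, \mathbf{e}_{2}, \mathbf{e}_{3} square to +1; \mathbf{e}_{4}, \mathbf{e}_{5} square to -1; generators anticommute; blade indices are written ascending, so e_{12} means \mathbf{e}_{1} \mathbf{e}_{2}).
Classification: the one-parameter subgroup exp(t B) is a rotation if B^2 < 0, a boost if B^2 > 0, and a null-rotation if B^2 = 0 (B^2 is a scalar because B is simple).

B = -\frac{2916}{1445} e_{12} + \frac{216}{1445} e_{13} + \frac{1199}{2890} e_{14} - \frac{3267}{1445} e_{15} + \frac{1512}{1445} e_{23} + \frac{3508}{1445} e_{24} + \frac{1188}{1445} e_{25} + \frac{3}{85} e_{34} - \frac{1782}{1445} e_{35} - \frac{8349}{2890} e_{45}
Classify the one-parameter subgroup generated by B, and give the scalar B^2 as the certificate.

B^2 term by term: the squares give (-\frac{2916}{1445})^2*(e_{12})^2 + (\frac{216}{1445})^2*(e_{13})^2 + (\frac{1199}{2890})^2*(e_{14})^2 + (-\frac{3267}{1445})^2*(e_{15})^2 + (\frac{1512}{1445})^2*(e_{23})^2 + (\frac{3508}{1445})^2*(e_{24})^2 + (\frac{1188}{1445})^2*(e_{25})^2 + (\frac{3}{85})^2*(e_{34})^2 + (-\frac{1782}{1445})^2*(e_{35})^2 + (-\frac{8349}{2890})^2*(e_{45})^2 = \frac{8503056}{2088025}*(-1) + \frac{46656}{2088025}*(-1) + \frac{1437601}{8352100}*(+1) + \frac{10673289}{2088025}*(+1) + \frac{2286144}{2088025}*(-1) + \frac{12306064}{2088025}*(+1) + \frac{1411344}{2088025}*(+1) + \frac{9}{7225}*(+1) + \frac{3175524}{2088025}*(+1) + \frac{69705801}{8352100}*(-1) = -\frac{4}{25} (each basis 2-blade squares to minus the product of its generators' squares); cross terms between blades sharing an index anticommute and cancel; the commuting (index-disjoint) pairs give grade-4 terms 2*c*c'*(blade product), which cancel blade by blade — e_{1234}: -\frac{17496}{122825} - \frac{1515456}{2088025} + \frac{1812888}{2088025} = 0; e_{1235}: \frac{10392624}{2088025} - \frac{513216}{2088025} - \frac{9879408}{2088025} = 0; e_{1245}: \frac{24345684}{2088025} - \frac{1424412}{2088025} - \frac{22921272}{2088025} = 0; e_{1345}: -\frac{1803384}{2088025} + \frac{2136618}{2088025} - \frac{19602}{122825} = 0; e_{2345}: -\frac{12623688}{2088025} + \frac{12502512}{2088025} + \frac{7128}{122825} = 0 — confirming B is simple. So B^2 = -\frac{4}{25}.
Answer: rotation, certificate B^2 = -\frac{4}{25}. Because -\frac{4}{25} is invariant under every versor sandwich, the classification follows from its sign alone.


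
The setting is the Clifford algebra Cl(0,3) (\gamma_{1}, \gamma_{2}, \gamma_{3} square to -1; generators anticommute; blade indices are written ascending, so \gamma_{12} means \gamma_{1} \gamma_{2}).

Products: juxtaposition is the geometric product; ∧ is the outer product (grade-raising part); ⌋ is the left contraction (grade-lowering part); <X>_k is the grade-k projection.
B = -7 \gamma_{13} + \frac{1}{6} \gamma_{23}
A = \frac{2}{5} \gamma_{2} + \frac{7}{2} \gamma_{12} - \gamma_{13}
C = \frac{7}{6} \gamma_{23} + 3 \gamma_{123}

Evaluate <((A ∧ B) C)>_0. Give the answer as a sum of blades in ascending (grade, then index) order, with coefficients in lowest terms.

step 1: \frac{14}{5} \gamma_{123}
step 2: \frac{42}{5} - \frac{49}{15} \gamma_{1}
step 3: \frac{42}{5}
Answer: \frac{42}{5}


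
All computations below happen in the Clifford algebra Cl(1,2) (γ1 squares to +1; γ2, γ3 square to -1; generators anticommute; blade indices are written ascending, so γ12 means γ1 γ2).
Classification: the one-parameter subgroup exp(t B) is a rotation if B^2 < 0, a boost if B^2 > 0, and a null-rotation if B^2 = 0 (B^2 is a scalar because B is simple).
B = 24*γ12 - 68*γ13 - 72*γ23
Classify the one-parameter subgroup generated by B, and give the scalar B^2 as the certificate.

B^2 term by term: the squares give (24)^2*(γ12)^2 + (-68)^2*(γ13)^2 + (-72)^2*(γ23)^2 = 576*(+1) + 4624*(+1) + 5184*(-1) = 16 (each basis 2-blade squares to minus the product of its generators' squares); cross terms between blades sharing an index anticommute and cancel. So B^2 = 16.
Answer: boost, certificate B^2 = 16. Check the certificate: B^2 = 16, and that sign is decisive whatever form B takes.


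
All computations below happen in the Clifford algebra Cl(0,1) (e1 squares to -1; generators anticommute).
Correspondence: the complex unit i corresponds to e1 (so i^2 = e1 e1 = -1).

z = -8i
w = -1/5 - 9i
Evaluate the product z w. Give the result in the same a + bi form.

In blades: z = -8*e1, w = -1/5 - 9*e1.
Distribute z over w term by term (generator squares from the signature, products reordered to ascending indices): (-8*e1)*w = -72 + 8/5*e1.
Sum: -72 + 8/5*e1; translating back through the correspondence:
Answer: -72 + 8/5*i


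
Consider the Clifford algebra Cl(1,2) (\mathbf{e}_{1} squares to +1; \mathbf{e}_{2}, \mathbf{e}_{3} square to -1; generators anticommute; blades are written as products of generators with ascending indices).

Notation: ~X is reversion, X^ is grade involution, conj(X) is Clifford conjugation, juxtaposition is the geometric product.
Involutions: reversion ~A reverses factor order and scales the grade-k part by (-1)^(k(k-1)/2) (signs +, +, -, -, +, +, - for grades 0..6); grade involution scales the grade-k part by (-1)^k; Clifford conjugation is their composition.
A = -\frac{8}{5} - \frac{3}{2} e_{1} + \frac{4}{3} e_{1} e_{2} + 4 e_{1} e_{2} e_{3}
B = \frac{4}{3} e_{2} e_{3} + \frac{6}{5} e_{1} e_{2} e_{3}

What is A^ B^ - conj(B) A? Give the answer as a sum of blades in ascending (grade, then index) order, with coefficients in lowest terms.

first term: -\frac{24}{5} + \frac{16}{3} e_{1} - \frac{8}{5} e_{3} - \frac{16}{9} e_{1} e_{3} - \frac{59}{15} e_{2} e_{3} + \frac{98}{25} e_{1} e_{2} e_{3}
second term: -\frac{24}{5} + \frac{16}{3} e_{1} + \frac{8}{5} e_{3} - \frac{16}{9} e_{1} e_{3} + \frac{1}{3} e_{2} e_{3} + \frac{2}{25} e_{1} e_{2} e_{3}
Answer: -\frac{16}{5} e_{3} - \frac{64}{15} e_{2} e_{3} + \frac{96}{25} e_{1} e_{2} e_{3}


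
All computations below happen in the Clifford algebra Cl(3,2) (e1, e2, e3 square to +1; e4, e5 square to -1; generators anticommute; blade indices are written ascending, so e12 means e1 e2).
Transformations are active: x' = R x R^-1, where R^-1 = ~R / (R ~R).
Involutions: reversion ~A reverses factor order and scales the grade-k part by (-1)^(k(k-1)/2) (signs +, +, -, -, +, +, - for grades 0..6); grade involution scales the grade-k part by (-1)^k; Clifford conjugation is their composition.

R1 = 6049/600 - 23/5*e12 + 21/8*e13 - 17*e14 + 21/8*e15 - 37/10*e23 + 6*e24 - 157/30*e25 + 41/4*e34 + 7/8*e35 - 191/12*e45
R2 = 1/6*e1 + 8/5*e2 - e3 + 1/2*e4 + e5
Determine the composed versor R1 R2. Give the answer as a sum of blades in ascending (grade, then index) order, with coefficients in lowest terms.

Distribute over the terms of R2 (each basis-blade product reordered to ascending indices, repeated generators contracted through their squares):
R1 (1/6*e1) = 6049/3600*e1 + 23/30*e2 - 7/16*e3 + 17/6*e4 - 7/16*e5 - 37/60*e123 + e124 - 157/180*e125 + 41/24*e134 + 7/48*e135 - 191/72*e145
R1 (8/5*e2) = -184/25*e1 + 6049/375*e2 + 148/25*e3 - 48/5*e4 + 628/75*e5 - 21/5*e123 + 136/5*e124 - 21/5*e125 + 82/5*e234 + 7/5*e235 - 382/15*e245
R1 (-e3) = -21/8*e1 + 37/10*e2 - 6049/600*e3 + 41/4*e4 + 7/8*e5 + 23/5*e123 - 17*e134 + 21/8*e135 + 6*e234 - 157/30*e235 + 191/12*e345
R1 (1/2*e4) = 17/2*e1 - 3*e2 - 41/8*e3 + 6049/1200*e4 - 191/24*e5 - 23/10*e124 + 21/16*e134 - 21/16*e145 - 37/20*e234 + 157/60*e245 - 7/16*e345
R1 (e5) = -21/8*e1 + 157/30*e2 - 7/8*e3 + 191/12*e4 + 6049/600*e5 - 23/5*e125 + 21/8*e135 - 17*e145 - 37/10*e235 + 6*e245 + 41/4*e345
Summing the partial products and collecting blades:
Answer: -8747/3600*e1 + 17123/750*e2 - 12719/1200*e3 + 29329/1200*e4 + 13121/1200*e5 - 13/60*e123 + 259/10*e124 - 1741/180*e125 - 671/48*e134 + 259/48*e135 - 3019/144*e145 + 411/20*e234 - 113/15*e235 - 337/20*e245 + 1235/48*e345


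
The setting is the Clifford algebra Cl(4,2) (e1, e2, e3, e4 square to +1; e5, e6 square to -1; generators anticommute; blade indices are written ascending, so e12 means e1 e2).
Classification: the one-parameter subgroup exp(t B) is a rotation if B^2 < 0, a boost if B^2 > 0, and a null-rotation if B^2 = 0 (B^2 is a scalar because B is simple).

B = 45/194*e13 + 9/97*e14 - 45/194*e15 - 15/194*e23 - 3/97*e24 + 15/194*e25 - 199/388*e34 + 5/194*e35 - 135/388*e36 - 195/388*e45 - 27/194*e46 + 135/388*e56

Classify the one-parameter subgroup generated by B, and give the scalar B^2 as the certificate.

B^2 term by term: the squares give (45/194)^2*(e13)^2 + (9/97)^2*(e14)^2 + (-45/194)^2*(e15)^2 + (-15/194)^2*(e23)^2 + (-3/97)^2*(e24)^2 + (15/194)^2*(e25)^2 + (-199/388)^2*(e34)^2 + (5/194)^2*(e35)^2 + (-135/388)^2*(e36)^2 + (-195/388)^2*(e45)^2 + (-27/194)^2*(e46)^2 + (135/388)^2*(e56)^2 = 2025/37636*(-1) + 81/9409*(-1) + 2025/37636*(+1) + 225/37636*(-1) + 9/9409*(-1) + 225/37636*(+1) + 39601/150544*(-1) + 25/37636*(+1) + 18225/150544*(+1) + 38025/150544*(+1) + 729/37636*(+1) + 18225/150544*(-1) = 0 (each basis 2-blade squares to minus the product of its generators' squares); cross terms between blades sharing an index anticommute and cancel; the commuting (index-disjoint) pairs give grade-4 terms 2*c*c'*(blade product), which cancel blade by blade — e1234: 135/9409 - 135/9409 = 0; e1235: -675/18818 + 675/18818 = 0; e1245: -135/9409 + 135/9409 = 0; e1345: -8775/37636 - 45/9409 + 8955/37636 = 0; e1346: -1215/18818 + 1215/18818 = 0; e1356: 6075/37636 - 6075/37636 = 0; e1456: 1215/18818 - 1215/18818 = 0; e2345: 2925/37636 + 15/9409 - 2985/37636 = 0; e2346: 405/18818 - 405/18818 = 0; e2356: -2025/37636 + 2025/37636 = 0; e2456: -405/18818 + 405/18818 = 0; e3456: -26865/75272 + 135/18818 + 26325/75272 = 0 — confirming B is simple. So B^2 = 0.
Answer: null-rotation, certificate B^2 = 0. No conjugation can change B^2 = 0; the sign gives the class.


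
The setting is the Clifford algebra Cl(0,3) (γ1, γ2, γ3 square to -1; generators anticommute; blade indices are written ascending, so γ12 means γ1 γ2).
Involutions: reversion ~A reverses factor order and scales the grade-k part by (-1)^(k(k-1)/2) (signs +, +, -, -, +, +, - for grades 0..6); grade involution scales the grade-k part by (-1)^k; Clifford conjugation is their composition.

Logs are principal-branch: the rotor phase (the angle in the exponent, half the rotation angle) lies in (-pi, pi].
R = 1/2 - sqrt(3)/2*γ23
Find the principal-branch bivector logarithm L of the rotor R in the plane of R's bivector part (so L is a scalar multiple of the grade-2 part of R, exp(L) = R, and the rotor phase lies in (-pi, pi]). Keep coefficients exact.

The scalar part of R is 1/2, and that scalar determines the rotor phase on the principal branch; recovering the unit plane as bivector-part over sine of the phase gives L = phase * plane.
Concretely: cos(phase) = 1/2 gives phase = ±pi/3, and since phase/sin(phase) is even the sign is immaterial: L = (phase/sin(phase)) * <R>_2 = (2*sqrt(3)*pi/9) * <R>_2.
Answer: -pi/3*γ23


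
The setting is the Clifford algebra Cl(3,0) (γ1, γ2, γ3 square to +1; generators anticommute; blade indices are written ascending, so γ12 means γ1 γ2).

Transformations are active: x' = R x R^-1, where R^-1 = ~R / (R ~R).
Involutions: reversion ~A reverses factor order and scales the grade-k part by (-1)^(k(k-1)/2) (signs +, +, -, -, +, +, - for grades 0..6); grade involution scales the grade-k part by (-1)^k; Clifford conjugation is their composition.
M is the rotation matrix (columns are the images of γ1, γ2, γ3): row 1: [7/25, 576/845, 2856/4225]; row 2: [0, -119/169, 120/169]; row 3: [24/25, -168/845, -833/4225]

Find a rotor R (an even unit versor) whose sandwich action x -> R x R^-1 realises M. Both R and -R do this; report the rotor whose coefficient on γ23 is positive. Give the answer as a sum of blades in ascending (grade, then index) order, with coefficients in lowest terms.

Method: write R = a + b12*γ12 + b13*γ13 + b23*γ23 with a^2 + b12^2 + b13^2 + b23^2 = 1 (so R^-1 = ~R). Expanding the columns R e_j ~R gives tr M = 4a^2 - 1 and, from the antisymmetric part, M21 - M12 = -4a*b12, M13 - M31 = 4a*b13, M32 - M23 = -4a*b23.
Here tr M = -105/169, so a^2 = (1 + tr M)/4 = 16/169 and a = ±4/13. Taking a = 4/13: M21 - M12 = -576/845, M13 - M31 = -48/169, M32 - M23 = -768/845, giving b12 = 36/65, b13 = -3/13, b23 = 48/65, i.e. R = 4/13 + 36/65*γ12 - 3/13*γ13 + 48/65*γ23.
Its γ23 coefficient is already positive.
Answer: 4/13 + 36/65*γ12 - 3/13*γ13 + 48/65*γ23. Key observation: the double cover Spin(3) -> SO(3) sends R and -R to the same matrix (trace -105/169 here), so the stated sign of the γ23 coefficient is what selects one sheet.


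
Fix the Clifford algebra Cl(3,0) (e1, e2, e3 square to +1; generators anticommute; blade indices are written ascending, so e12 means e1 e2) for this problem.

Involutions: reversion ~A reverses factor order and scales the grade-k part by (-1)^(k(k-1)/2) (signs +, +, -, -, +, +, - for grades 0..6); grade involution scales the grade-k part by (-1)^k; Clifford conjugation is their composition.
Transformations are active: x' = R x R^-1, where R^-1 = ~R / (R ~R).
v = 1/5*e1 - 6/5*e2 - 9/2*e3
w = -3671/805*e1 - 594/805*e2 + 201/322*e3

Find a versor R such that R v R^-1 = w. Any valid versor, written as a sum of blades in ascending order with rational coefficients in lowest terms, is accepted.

Take R = v + w = -702/161*e1 - 312/161*e2 - 624/161*e3. Because q(v) = q(w) = 2173/100, conjugation by R sends v exactly to w.
Answer: -702/161*e1 - 312/161*e2 - 624/161*e3


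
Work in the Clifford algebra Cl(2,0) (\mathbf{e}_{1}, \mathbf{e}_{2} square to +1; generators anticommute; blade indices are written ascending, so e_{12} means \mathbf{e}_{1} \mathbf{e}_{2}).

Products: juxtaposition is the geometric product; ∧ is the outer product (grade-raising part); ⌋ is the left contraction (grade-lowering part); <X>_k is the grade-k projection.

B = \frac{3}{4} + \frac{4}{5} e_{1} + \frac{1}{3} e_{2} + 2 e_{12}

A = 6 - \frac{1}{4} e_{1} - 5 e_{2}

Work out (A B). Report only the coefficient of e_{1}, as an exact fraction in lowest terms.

step 1: \frac{79}{30} + \frac{1169}{80} e_{1} - \frac{9}{4} e_{2} + \frac{191}{12} e_{12}
Answer: \frac{1169}{80}


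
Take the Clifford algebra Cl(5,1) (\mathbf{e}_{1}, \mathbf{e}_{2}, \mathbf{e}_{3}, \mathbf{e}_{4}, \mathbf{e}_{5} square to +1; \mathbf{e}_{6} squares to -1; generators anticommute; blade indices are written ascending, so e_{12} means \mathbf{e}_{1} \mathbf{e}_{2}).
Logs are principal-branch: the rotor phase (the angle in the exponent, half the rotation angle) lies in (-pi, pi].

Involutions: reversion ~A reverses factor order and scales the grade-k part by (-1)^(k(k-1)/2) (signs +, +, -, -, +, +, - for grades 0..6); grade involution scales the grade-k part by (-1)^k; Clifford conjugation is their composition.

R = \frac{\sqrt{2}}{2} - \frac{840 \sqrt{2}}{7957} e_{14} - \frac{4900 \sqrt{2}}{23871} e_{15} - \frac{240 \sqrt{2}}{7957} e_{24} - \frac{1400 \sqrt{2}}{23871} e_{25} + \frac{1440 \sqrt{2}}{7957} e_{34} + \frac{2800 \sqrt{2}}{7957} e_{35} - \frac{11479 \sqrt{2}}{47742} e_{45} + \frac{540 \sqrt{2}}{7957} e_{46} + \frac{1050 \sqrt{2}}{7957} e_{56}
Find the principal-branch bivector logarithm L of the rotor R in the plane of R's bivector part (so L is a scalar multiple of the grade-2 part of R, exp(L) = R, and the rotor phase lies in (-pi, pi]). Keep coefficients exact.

The scalar part of R is \frac{\sqrt{2}}{2}, which pins the rotor phase on the principal branch; dividing the bivector part by the sine of that phase recovers the unit plane, and L is the phase times that plane.
Concretely: cos(phase) = \frac{\sqrt{2}}{2} gives phase = ±\frac{\pi}{4}, and since phase/sin(phase) is even the sign is immaterial: L = (phase/sin(phase)) * <R>_2 = (\frac{\sqrt{2} \pi}{4}) * <R>_2.
Answer: - \frac{420 \pi}{7957} e_{14} - \frac{2450 \pi}{23871} e_{15} - \frac{120 \pi}{7957} e_{24} - \frac{700 \pi}{23871} e_{25} + \frac{720 \pi}{7957} e_{34} + \frac{1400 \pi}{7957} e_{35} - \frac{11479 \pi}{95484} e_{45} + \frac{270 \pi}{7957} e_{46} + \frac{525 \pi}{7957} e_{56}


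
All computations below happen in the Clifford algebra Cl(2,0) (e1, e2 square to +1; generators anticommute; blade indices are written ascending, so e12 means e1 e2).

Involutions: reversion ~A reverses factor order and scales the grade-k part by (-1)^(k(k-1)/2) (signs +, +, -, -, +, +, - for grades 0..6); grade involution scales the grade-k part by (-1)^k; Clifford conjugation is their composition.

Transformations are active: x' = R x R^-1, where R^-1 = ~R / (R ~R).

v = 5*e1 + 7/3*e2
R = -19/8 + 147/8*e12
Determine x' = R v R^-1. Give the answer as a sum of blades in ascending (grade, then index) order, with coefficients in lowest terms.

~R = -19/8 - 147/8*e12, and R ~R = 10985/32, so R^-1 = ~R / (10985/32).
R v = 31*e1 - 1169/12*e2
Answer: -59637/10985*e1 - 32473/32955*e2


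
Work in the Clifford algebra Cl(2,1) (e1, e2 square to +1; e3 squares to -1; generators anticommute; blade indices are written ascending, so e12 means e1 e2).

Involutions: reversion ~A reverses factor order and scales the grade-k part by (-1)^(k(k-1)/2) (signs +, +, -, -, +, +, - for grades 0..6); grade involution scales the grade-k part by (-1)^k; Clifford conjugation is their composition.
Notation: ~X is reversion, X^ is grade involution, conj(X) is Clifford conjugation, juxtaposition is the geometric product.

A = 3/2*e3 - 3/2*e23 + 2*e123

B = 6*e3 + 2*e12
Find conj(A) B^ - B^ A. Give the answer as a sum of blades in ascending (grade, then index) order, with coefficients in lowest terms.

first term: -9 + 9*e2 - 4*e3 + 12*e12 - 3*e13 - 3*e123
second term: 9 + 9*e2 - 4*e3 + 12*e12 - 3*e13 + 3*e123
Answer: -18 - 6*e123


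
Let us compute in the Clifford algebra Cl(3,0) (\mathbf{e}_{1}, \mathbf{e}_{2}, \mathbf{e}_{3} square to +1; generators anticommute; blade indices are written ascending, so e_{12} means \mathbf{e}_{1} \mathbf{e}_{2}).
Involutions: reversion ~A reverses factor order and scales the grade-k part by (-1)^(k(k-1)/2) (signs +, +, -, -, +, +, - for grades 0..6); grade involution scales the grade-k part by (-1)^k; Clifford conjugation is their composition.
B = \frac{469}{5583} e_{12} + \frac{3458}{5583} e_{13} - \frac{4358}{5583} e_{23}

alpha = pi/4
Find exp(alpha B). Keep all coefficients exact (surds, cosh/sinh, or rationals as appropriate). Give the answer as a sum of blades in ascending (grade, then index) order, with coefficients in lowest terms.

B^2 term by term: the squares give (\frac{469}{5583})^2*(e_{12})^2 + (\frac{3458}{5583})^2*(e_{13})^2 + (-\frac{4358}{5583})^2*(e_{23})^2 = \frac{219961}{31169889}*(-1) + \frac{11957764}{31169889}*(-1) + \frac{18992164}{31169889}*(-1) = -1 (each basis 2-blade squares to minus the product of its generators' squares); cross terms between blades sharing an index anticommute and cancel. So B^2 = -1.
B^2 = -1 — B^2 < 0, so the exponential closes trigonometrically: l = 1, alpha*l = \frac{\pi}{4}, so exp(alpha B) = cos(\frac{\pi}{4}) + (sin(\frac{\pi}{4})/1)*B = \frac{\sqrt{2}}{2} + (\frac{\sqrt{2}}{2})*B.
Answer: \frac{\sqrt{2}}{2} + \frac{469 \sqrt{2}}{11166} e_{12} + \frac{1729 \sqrt{2}}{5583} e_{13} - \frac{2179 \sqrt{2}}{5583} e_{23}


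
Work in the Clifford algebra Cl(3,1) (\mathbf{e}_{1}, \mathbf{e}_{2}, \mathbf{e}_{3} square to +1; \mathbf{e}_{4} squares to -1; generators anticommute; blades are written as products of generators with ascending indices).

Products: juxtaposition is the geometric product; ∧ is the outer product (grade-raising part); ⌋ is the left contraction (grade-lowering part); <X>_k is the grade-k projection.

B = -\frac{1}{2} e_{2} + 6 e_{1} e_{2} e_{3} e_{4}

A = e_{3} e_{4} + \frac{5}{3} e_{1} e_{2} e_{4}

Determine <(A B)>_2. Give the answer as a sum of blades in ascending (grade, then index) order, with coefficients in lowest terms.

step 1: -10 e_{3} + 6 e_{1} e_{2} + \frac{5}{6} e_{1} e_{4} - \frac{1}{2} e_{2} e_{3} e_{4}
step 2: 6 e_{1} e_{2} + \frac{5}{6} e_{1} e_{4}
Answer: 6 e_{1} e_{2} + \frac{5}{6} e_{1} e_{4}


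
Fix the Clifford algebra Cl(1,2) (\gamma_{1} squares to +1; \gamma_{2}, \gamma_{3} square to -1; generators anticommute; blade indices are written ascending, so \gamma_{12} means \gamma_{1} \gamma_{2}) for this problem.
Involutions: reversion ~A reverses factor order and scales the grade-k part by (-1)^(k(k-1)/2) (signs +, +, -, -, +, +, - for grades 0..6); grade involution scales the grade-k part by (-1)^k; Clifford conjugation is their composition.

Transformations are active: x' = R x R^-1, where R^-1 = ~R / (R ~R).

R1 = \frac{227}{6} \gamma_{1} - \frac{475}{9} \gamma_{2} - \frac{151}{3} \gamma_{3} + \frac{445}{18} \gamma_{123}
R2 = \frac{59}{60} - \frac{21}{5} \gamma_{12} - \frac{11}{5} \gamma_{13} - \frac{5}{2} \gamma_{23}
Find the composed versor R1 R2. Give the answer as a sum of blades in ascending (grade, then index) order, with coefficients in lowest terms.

Distribute over the terms of R1 (each basis-blade product reordered to ascending indices, repeated generators contracted through their squares):
(\frac{227}{6} \gamma_{1}) R2 = \frac{13393}{360} \gamma_{1} - \frac{1589}{10} \gamma_{2} - \frac{2497}{30} \gamma_{3} - \frac{1135}{12} \gamma_{123}
(-\frac{475}{9} \gamma_{2}) R2 = \frac{665}{3} \gamma_{1} - \frac{5605}{108} \gamma_{2} - \frac{2375}{18} \gamma_{3} - \frac{1045}{9} \gamma_{123}
(-\frac{151}{3} \gamma_{3}) R2 = \frac{1661}{15} \gamma_{1} + \frac{755}{6} \gamma_{2} - \frac{8909}{180} \gamma_{3} + \frac{1057}{5} \gamma_{123}
(\frac{445}{18} \gamma_{123}) R2 = \frac{2225}{36} \gamma_{1} + \frac{979}{18} \gamma_{2} - \frac{623}{6} \gamma_{3} + \frac{5251}{216} \gamma_{123}
Summing the partial products and collecting blades:
Answer: \frac{51769}{120} \gamma_{1} - \frac{16511}{540} \gamma_{2} - \frac{66331}{180} \gamma_{3} + \frac{27017}{1080} \gamma_{123}


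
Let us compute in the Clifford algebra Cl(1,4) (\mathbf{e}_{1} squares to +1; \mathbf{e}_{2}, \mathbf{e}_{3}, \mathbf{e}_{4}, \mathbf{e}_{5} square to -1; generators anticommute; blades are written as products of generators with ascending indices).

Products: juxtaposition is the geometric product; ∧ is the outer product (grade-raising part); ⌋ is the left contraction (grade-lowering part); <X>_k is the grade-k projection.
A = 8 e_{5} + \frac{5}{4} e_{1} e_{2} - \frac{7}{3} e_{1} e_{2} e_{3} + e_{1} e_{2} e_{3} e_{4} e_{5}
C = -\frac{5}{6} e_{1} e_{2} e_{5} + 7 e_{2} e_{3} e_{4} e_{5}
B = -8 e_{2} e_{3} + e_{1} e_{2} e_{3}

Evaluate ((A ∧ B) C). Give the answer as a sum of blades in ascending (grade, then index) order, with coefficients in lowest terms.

step 1: -64 e_{2} e_{3} e_{5} - 8 e_{1} e_{2} e_{3} e_{5}
step 2: -\frac{20}{3} e_{3} + 448 e_{4} - \frac{160}{3} e_{1} e_{3} + 56 e_{1} e_{4}
Answer: -\frac{20}{3} e_{3} + 448 e_{4} - \frac{160}{3} e_{1} e_{3} + 56 e_{1} e_{4}


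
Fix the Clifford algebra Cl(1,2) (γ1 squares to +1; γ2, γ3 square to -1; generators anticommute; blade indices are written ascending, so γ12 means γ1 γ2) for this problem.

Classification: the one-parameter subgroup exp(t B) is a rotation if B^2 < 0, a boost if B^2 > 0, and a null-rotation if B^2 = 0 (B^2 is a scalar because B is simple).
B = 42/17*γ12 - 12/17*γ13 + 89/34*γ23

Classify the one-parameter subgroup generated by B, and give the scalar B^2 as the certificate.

B^2 term by term: the squares give (42/17)^2*(γ12)^2 + (-12/17)^2*(γ13)^2 + (89/34)^2*(γ23)^2 = 1764/289*(+1) + 144/289*(+1) + 7921/1156*(-1) = -1/4 (each basis 2-blade squares to minus the product of its generators' squares); cross terms between blades sharing an index anticommute and cancel. So B^2 = -1/4.
Answer: rotation, certificate B^2 = -1/4. The class reads off the invariant scalar -1/4 directly.


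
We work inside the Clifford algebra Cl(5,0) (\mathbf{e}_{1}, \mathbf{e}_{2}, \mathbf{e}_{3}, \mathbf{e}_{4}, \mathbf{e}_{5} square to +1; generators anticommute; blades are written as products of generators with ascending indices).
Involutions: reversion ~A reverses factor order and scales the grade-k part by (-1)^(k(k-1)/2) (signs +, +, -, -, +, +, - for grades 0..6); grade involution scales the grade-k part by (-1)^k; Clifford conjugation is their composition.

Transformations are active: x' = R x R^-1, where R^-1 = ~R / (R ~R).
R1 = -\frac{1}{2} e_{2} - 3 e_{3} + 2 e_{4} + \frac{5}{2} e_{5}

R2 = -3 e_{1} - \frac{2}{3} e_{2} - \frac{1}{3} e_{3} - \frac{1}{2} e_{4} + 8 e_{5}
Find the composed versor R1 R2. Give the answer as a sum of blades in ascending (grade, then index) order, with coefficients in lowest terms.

Distribute over the terms of R1 (each basis-blade product reordered to ascending indices, repeated generators contracted through their squares):
(-\frac{1}{2} e_{2}) R2 = \frac{1}{3} - \frac{3}{2} e_{1} e_{2} + \frac{1}{6} e_{2} e_{3} + \frac{1}{4} e_{2} e_{4} - 4 e_{2} e_{5}
(-3 e_{3}) R2 = 1 - 9 e_{1} e_{3} - 2 e_{2} e_{3} + \frac{3}{2} e_{3} e_{4} - 24 e_{3} e_{5}
(2 e_{4}) R2 = -1 + 6 e_{1} e_{4} + \frac{4}{3} e_{2} e_{4} + \frac{2}{3} e_{3} e_{4} + 16 e_{4} e_{5}
(\frac{5}{2} e_{5}) R2 = 20 + \frac{15}{2} e_{1} e_{5} + \frac{5}{3} e_{2} e_{5} + \frac{5}{6} e_{3} e_{5} + \frac{5}{4} e_{4} e_{5}
Summing the partial products and collecting blades:
Answer: \frac{61}{3} - \frac{3}{2} e_{1} e_{2} - 9 e_{1} e_{3} + 6 e_{1} e_{4} + \frac{15}{2} e_{1} e_{5} - \frac{11}{6} e_{2} e_{3} + \frac{19}{12} e_{2} e_{4} - \frac{7}{3} e_{2} e_{5} + \frac{13}{6} e_{3} e_{4} - \frac{139}{6} e_{3} e_{5} + \frac{69}{4} e_{4} e_{5}


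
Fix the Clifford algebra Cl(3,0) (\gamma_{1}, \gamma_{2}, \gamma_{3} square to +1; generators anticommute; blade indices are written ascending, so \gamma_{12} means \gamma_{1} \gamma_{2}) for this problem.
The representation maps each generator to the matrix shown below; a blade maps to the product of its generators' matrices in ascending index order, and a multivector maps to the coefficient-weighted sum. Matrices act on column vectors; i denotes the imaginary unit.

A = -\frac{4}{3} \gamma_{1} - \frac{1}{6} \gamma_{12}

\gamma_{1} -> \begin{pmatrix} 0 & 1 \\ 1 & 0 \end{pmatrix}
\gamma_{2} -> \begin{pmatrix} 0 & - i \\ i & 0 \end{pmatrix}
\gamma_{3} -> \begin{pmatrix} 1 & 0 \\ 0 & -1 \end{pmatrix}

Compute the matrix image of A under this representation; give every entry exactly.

Bivector images (products of the table entries): rho(\gamma_{12}) = rho(\gamma_{1})rho(\gamma_{2}) = \begin{pmatrix} i & 0 \\ 0 & - i \end{pmatrix}.
M = (-\frac{4}{3})*rho(\gamma_{1}) + (-\frac{1}{6})*rho(\gamma_{12}), summed entrywise:
Answer: \begin{pmatrix} - \frac{i}{6} & - \frac{4}{3} \\ - \frac{4}{3} & \frac{i}{6} \end{pmatrix}


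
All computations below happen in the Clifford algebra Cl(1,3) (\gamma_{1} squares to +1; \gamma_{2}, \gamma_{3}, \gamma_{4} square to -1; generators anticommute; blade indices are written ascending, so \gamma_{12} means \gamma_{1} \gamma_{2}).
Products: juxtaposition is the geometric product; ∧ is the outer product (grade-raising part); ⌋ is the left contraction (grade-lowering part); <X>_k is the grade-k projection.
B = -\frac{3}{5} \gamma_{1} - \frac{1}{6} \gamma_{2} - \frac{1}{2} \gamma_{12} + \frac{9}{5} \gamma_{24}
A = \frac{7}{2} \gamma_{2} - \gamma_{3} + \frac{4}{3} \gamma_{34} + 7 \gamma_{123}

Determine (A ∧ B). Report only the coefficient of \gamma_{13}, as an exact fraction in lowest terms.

step 1: \frac{21}{10} \gamma_{12} - \frac{3}{5} \gamma_{13} - \frac{1}{6} \gamma_{23} + \frac{1}{2} \gamma_{123} - \frac{4}{5} \gamma_{134} + \frac{71}{45} \gamma_{234} - \frac{2}{3} \gamma_{1234}
Answer: -\frac{3}{5}


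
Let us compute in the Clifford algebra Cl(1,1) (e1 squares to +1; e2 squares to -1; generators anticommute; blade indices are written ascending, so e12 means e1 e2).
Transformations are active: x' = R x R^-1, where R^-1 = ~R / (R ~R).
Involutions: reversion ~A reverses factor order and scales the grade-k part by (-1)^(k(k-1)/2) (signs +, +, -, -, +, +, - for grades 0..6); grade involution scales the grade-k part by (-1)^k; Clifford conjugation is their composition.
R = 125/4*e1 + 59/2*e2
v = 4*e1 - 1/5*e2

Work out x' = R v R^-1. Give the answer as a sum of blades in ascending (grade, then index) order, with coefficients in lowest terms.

~R = 125/4*e1 + 59/2*e2, and R ~R = 1701/16, so R^-1 = ~R / (1701/16).
R v = 1309/10 - 497/4*e12
Answer: 17728/243*e1 + 88507/1215*e2


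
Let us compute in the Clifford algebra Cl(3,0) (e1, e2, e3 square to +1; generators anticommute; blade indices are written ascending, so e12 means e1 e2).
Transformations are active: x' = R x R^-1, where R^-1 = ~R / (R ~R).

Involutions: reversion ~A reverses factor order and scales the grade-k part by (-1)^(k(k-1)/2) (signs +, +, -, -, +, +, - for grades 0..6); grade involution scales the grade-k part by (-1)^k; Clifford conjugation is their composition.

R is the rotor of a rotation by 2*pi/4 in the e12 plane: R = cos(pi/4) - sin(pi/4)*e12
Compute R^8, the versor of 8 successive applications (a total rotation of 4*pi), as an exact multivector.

The rotor phase is half the rotation angle and phases add under composition, so 8 steps in the e12 plane accumulate phase 8*(pi/4) = 2*pi: R^8 = cos(2*pi) - sin(2*pi)*e12.
cos(2*pi) = 1 and sin(2*pi) = 0, so R^8 = 1. The total rotation 4*pi is 2 full turns, so every vector returns to itself, yet the rotor is +1, back on the identity sheet (an even number of 2*pi turns).
Answer: 1


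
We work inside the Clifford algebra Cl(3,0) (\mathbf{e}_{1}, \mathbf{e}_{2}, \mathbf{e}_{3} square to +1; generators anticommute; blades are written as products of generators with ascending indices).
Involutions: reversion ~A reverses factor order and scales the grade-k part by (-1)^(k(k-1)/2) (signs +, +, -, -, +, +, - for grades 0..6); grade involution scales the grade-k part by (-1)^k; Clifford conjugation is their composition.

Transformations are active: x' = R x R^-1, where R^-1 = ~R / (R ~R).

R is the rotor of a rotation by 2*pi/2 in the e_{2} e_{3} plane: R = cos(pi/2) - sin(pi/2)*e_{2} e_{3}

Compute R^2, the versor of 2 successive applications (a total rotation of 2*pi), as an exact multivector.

Rotor phase runs at HALF the rotation angle; powers of one rotor simply add phase, so after 2 steps in e_{2} e_{3} the phase is 2*pi/2 = \pi and R^2 = cos(\pi) - sin(\pi)*e_{2} e_{3}.
cos(\pi) = -1 and sin(\pi) = 0, so R^2 = -1. The total rotation 2*pi is 1 full turn, so every vector returns to itself, yet the rotor is -1, on the OTHER sheet of the double cover (an odd number of 2*pi turns).
Answer: -1


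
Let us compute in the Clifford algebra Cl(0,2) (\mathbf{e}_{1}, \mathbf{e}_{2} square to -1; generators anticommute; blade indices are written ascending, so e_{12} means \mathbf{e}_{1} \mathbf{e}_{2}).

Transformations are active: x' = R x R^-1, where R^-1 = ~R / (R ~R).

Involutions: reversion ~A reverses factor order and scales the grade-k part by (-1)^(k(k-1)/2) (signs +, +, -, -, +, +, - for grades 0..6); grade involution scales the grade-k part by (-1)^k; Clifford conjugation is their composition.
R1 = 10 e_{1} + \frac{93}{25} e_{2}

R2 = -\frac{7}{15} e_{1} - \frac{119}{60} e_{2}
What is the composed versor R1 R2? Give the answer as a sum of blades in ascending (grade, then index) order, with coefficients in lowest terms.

Distribute over the terms of R1 (each basis-blade product reordered to ascending indices, repeated generators contracted through their squares):
(10 e_{1}) R2 = \frac{14}{3} - \frac{119}{6} e_{12}
(\frac{93}{25} e_{2}) R2 = \frac{3689}{500} + \frac{217}{125} e_{12}
Summing the partial products and collecting blades:
Answer: \frac{18067}{1500} - \frac{13573}{750} e_{12}


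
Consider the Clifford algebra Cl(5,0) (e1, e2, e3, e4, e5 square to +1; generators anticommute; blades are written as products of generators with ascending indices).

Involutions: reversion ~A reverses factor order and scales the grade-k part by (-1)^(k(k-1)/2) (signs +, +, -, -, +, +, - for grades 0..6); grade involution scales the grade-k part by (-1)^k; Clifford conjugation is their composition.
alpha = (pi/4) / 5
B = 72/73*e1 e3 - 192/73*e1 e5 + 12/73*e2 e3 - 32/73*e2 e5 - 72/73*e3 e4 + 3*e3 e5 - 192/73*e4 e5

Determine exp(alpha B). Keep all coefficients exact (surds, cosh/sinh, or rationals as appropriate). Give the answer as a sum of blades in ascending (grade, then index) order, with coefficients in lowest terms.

B^2 term by term: the squares give (72/73)^2*(e1 e3)^2 + (-192/73)^2*(e1 e5)^2 + (12/73)^2*(e2 e3)^2 + (-32/73)^2*(e2 e5)^2 + (-72/73)^2*(e3 e4)^2 + (3)^2*(e3 e5)^2 + (-192/73)^2*(e4 e5)^2 = 5184/5329*(-1) + 36864/5329*(-1) + 144/5329*(-1) + 1024/5329*(-1) + 5184/5329*(-1) + 9*(-1) + 36864/5329*(-1) = -25 (each basis 2-blade squares to minus the product of its generators' squares); cross terms between blades sharing an index anticommute and cancel; the commuting (index-disjoint) pairs give grade-4 terms 2*c*c'*(blade product), which cancel blade by blade — e1 e2 e3 e5: 4608/5329 - 4608/5329 = 0; e1 e3 e4 e5: -27648/5329 + 27648/5329 = 0; e2 e3 e4 e5: -4608/5329 + 4608/5329 = 0 — confirming B is simple. So B^2 = -25.
B^2 = -25 — since the square is negative, the closed form is circular: l = 5, alpha*l = pi/4, so exp(alpha B) = cos(pi/4) + (sin(pi/4)/5)*B = sqrt(2)/2 + (sqrt(2)/10)*B.
Answer: sqrt(2)/2 + 36*sqrt(2)/365*e1 e3 - 96*sqrt(2)/365*e1 e5 + 6*sqrt(2)/365*e2 e3 - 16*sqrt(2)/365*e2 e5 - 36*sqrt(2)/365*e3 e4 + 3*sqrt(2)/10*e3 e5 - 96*sqrt(2)/365*e4 e5


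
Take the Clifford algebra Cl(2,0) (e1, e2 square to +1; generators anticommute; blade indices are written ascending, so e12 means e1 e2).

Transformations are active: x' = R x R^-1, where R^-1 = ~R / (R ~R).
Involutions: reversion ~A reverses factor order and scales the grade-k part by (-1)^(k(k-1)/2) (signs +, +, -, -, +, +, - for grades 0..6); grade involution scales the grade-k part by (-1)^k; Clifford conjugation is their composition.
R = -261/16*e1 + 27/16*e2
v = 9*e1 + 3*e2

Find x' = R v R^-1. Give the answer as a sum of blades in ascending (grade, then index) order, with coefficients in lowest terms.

~R = -261/16*e1 + 27/16*e2, and R ~R = 34425/128, so R^-1 = ~R / (34425/128).
R v = -567/4 - 513/8*e12
Answer: 3483/425*e1 - 2031/425*e2


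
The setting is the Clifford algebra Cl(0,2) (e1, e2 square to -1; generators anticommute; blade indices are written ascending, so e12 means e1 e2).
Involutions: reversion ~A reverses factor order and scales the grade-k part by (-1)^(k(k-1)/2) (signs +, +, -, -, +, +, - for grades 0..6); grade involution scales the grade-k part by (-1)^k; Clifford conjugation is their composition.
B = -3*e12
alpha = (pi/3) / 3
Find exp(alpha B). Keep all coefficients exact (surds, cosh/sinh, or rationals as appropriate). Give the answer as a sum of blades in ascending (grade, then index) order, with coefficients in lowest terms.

B^2 = (-3)^2*(e12)^2 = 9*(-1) = -9 (a basis 2-blade squares to minus the product of its generators' squares).
B^2 = -9 — a negative square means the series sums to a rotation: l = 3, alpha*l = pi/3, so exp(alpha B) = cos(pi/3) + (sin(pi/3)/3)*B = 1/2 + (sqrt(3)/6)*B.
Answer: 1/2 - sqrt(3)/2*e12


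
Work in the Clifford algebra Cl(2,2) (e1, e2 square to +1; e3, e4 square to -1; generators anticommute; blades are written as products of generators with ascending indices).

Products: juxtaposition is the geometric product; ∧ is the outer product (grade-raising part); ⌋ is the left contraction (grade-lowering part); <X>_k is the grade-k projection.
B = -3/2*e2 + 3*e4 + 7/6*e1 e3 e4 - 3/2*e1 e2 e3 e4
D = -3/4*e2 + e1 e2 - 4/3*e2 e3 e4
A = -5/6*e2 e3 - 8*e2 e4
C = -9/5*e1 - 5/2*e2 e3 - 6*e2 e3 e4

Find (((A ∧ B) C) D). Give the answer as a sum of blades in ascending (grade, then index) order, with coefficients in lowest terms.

step 1: -5/2*e2 e3 e4
step 2: -15 + 25/4*e4 - 9/2*e1 e2 e3 e4
step 3: -6*e1 + 45/4*e2 - 15*e1 e2 + 25/3*e2 e3 + 75/16*e2 e4 + 9/2*e3 e4 + 25/4*e1 e2 e4 + 27/8*e1 e3 e4 + 20*e2 e3 e4
Answer: -6*e1 + 45/4*e2 - 15*e1 e2 + 25/3*e2 e3 + 75/16*e2 e4 + 9/2*e3 e4 + 25/4*e1 e2 e4 + 27/8*e1 e3 e4 + 20*e2 e3 e4


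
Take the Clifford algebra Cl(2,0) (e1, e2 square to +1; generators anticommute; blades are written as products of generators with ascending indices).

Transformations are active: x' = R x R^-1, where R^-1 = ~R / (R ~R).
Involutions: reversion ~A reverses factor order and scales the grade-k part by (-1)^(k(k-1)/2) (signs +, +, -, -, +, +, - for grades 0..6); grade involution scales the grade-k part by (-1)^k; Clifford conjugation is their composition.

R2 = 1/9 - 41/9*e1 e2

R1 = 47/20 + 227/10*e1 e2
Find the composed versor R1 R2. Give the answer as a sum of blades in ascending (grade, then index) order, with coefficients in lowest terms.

Distribute over the terms of R1 (each basis-blade product reordered to ascending indices, repeated generators contracted through their squares):
(47/20) R2 = 47/180 - 1927/180*e1 e2
(227/10*e1 e2) R2 = 9307/90 + 227/90*e1 e2
Summing the partial products and collecting blades:
Answer: 18661/180 - 491/60*e1 e2


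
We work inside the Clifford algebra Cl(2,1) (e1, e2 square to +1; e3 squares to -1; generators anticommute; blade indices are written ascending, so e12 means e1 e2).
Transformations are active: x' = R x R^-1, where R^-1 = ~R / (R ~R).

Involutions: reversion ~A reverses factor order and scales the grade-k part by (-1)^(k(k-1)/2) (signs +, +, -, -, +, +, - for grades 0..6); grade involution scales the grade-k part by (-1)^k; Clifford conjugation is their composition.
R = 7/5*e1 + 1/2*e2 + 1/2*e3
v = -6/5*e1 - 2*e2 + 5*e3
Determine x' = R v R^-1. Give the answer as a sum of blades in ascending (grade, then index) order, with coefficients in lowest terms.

~R = 7/5*e1 + 1/2*e2 + 1/2*e3, and R ~R = 49/25, so R^-1 = ~R / (49/25).
R v = -259/50 - 11/5*e12 + 38/5*e13 + 7/2*e23
Answer: -31/5*e1 - 9/14*e2 - 107/14*e3


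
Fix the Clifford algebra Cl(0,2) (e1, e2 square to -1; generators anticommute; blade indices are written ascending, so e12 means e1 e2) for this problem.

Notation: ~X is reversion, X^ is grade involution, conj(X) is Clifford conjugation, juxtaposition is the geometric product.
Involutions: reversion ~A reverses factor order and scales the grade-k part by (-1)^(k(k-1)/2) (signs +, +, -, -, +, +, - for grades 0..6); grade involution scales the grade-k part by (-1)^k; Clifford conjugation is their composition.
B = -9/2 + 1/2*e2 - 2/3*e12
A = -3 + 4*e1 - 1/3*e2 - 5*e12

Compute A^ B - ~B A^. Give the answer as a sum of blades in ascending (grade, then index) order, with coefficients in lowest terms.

first term: 10 + 365/18*e1 - 17/3*e2 + 45/2*e12
second term: 50/3 + 275/18*e1 - 17/3*e2 + 45/2*e12
Answer: -20/3 + 5*e1


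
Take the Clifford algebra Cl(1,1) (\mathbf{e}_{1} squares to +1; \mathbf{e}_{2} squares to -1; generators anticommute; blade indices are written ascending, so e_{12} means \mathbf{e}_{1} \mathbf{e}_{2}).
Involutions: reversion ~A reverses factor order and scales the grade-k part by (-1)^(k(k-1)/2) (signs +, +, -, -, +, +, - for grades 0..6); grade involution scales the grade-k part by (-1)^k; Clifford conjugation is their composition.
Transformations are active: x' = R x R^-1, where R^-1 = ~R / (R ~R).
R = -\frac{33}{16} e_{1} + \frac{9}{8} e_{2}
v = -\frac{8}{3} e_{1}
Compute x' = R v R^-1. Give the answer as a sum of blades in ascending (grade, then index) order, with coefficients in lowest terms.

~R = -\frac{33}{16} e_{1} + \frac{9}{8} e_{2}, and R ~R = \frac{765}{256}, so R^-1 = ~R / (\frac{765}{256}).
R v = \frac{11}{2} + 3 e_{12}
Answer: -\frac{1256}{255} e_{1} + \frac{352}{85} e_{2}
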